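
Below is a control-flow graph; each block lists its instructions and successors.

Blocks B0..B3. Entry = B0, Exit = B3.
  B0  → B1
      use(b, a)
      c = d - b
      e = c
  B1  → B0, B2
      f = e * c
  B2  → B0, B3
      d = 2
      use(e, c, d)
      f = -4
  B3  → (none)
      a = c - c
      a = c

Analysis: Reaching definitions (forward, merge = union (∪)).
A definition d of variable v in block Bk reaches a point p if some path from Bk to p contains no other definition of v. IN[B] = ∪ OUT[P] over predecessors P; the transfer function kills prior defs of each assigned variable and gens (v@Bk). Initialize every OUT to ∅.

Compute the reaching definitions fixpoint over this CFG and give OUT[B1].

Answer: {c@B0, d@B2, e@B0, f@B1}

Working:
Per-block solution:
  B0: | IN={c@B0, d@B2, e@B0, f@B1, f@B2} | OUT={c@B0, d@B2, e@B0, f@B1, f@B2}
  B1: | IN={c@B0, d@B2, e@B0, f@B1, f@B2} | OUT={c@B0, d@B2, e@B0, f@B1}
  B2: | IN={c@B0, d@B2, e@B0, f@B1} | OUT={c@B0, d@B2, e@B0, f@B2}
  B3: | IN={c@B0, d@B2, e@B0, f@B2} | OUT={a@B3, c@B0, d@B2, e@B0, f@B2}

Merge at B1: IN[B1] = OUT[B0] = {c@B0, d@B2, e@B0, f@B1, f@B2}
Applying B1's transfer function to that IN value gives OUT[B1] (row B1 above).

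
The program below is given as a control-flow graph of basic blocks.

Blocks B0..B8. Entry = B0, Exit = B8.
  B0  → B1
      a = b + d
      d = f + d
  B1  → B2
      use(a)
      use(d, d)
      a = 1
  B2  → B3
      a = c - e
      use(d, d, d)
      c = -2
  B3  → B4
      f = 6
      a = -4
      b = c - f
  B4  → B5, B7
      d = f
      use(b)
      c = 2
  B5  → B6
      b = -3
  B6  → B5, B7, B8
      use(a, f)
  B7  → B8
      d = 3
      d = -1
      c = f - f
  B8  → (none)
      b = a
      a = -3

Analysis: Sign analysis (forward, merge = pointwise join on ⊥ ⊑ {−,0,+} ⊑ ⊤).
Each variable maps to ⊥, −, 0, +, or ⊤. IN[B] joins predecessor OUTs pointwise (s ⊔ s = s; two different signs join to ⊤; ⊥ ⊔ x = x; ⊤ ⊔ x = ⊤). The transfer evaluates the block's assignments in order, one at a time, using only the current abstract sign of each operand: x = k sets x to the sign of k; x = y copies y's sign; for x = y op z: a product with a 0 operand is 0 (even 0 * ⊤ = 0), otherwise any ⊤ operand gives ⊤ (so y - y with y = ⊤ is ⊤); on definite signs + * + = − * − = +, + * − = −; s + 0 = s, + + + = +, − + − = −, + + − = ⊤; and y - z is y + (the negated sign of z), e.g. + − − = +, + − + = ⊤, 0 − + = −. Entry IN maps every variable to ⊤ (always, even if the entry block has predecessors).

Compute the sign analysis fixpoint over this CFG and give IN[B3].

Per-block solution:
  B0:   IN=(all ⊤)   OUT=(all ⊤)
  B1:   IN=(all ⊤)   OUT={a:+; rest ⊤}
  B2:   IN={a:+; rest ⊤}   OUT={c:-; rest ⊤}
  B3:   IN={c:-; rest ⊤}   OUT={a:-, b:-, c:-, f:+; rest ⊤}
  B4:   IN={a:-, b:-, c:-, f:+; rest ⊤}   OUT={a:-, b:-, c:+, d:+, f:+; rest ⊤}
  B5:   IN={a:-, b:-, c:+, d:+, f:+; rest ⊤}   OUT={a:-, b:-, c:+, d:+, f:+; rest ⊤}
  B6:   IN={a:-, b:-, c:+, d:+, f:+; rest ⊤}   OUT={a:-, b:-, c:+, d:+, f:+; rest ⊤}
  B7:   IN={a:-, b:-, c:+, d:+, f:+; rest ⊤}   OUT={a:-, b:-, d:-, f:+; rest ⊤}
  B8:   IN={a:-, b:-, f:+; rest ⊤}   OUT={a:-, b:-, f:+; rest ⊤}

Merge at B3: IN[B3] = OUT[B2] = {a: ⊤, b: ⊤, c: -, d: ⊤, e: ⊤, f: ⊤}

Answer: {a: ⊤, b: ⊤, c: -, d: ⊤, e: ⊤, f: ⊤}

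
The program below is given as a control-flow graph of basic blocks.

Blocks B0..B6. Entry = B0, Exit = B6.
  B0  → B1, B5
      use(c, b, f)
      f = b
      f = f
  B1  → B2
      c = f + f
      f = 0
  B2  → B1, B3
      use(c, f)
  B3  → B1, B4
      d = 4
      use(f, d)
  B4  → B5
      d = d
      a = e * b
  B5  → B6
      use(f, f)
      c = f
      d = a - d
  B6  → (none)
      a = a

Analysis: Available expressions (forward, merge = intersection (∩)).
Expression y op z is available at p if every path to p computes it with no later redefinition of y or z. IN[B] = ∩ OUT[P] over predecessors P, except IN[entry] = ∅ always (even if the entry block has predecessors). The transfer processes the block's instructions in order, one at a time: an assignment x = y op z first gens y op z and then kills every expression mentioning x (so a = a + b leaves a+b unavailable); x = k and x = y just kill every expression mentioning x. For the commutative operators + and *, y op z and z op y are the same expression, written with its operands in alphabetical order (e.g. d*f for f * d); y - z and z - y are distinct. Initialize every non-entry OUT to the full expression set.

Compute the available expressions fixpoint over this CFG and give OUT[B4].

Converged values:
  B0:   IN={}   OUT={}
  B1:   IN={}   OUT={}
  B2:   IN={}   OUT={}
  B3:   IN={}   OUT={}
  B4:   IN={}   OUT={b*e}
  B5:   IN={}   OUT={}
  B6:   IN={}   OUT={}

Merge at B4: IN[B4] = OUT[B3] = {}
Applying B4's transfer function to that IN value gives OUT[B4] (row B4 above).

Answer: {b*e}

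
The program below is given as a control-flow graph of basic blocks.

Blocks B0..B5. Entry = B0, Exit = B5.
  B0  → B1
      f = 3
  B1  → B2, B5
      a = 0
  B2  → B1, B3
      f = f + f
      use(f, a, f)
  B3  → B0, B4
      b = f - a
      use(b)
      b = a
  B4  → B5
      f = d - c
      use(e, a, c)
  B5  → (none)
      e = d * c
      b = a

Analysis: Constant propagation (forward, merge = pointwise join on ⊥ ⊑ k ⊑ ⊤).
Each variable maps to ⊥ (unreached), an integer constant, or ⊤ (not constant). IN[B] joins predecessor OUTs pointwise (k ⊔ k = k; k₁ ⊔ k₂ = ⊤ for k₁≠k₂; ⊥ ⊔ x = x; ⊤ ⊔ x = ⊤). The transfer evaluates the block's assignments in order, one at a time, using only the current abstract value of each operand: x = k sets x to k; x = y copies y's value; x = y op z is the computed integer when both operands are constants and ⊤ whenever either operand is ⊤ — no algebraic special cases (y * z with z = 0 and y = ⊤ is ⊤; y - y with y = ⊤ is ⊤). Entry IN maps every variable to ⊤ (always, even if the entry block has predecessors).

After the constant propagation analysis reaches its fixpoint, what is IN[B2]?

Answer: {a: 0, b: ⊤, c: ⊤, d: ⊤, e: ⊤, f: ⊤}

Trace:
Per-block solution:
  B0: | IN=(all ⊤) | OUT={f:3; rest ⊤}
  B1: | IN=(all ⊤) | OUT={a:0; rest ⊤}
  B2: | IN={a:0; rest ⊤} | OUT={a:0; rest ⊤}
  B3: | IN={a:0; rest ⊤} | OUT={a:0, b:0; rest ⊤}
  B4: | IN={a:0, b:0; rest ⊤} | OUT={a:0, b:0; rest ⊤}
  B5: | IN={a:0; rest ⊤} | OUT={a:0, b:0; rest ⊤}

Merge at B2: IN[B2] = OUT[B1] = {a: 0, b: ⊤, c: ⊤, d: ⊤, e: ⊤, f: ⊤}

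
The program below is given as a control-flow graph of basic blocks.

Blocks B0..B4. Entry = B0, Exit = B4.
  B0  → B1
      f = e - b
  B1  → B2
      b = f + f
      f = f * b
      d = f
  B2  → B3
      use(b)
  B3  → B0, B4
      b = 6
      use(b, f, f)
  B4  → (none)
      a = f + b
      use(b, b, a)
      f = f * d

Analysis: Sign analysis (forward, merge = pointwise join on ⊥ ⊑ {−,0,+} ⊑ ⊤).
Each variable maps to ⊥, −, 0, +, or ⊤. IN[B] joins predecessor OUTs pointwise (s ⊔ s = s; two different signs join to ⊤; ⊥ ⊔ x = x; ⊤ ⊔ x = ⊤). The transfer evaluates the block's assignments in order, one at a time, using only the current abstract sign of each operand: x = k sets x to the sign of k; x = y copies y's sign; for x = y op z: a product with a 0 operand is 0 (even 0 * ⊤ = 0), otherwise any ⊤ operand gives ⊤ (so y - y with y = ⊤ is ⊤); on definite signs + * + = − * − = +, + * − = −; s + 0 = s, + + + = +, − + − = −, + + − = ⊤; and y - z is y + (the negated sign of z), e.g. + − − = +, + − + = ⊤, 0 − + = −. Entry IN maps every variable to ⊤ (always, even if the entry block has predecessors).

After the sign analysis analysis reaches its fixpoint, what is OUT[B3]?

Converged values:
  B0: | IN=(all ⊤) | OUT=(all ⊤)
  B1: | IN=(all ⊤) | OUT=(all ⊤)
  B2: | IN=(all ⊤) | OUT=(all ⊤)
  B3: | IN=(all ⊤) | OUT={b:+; rest ⊤}
  B4: | IN={b:+; rest ⊤} | OUT={b:+; rest ⊤}

Merge at B3: IN[B3] = OUT[B2] = {a: ⊤, b: ⊤, c: ⊤, d: ⊤, e: ⊤, f: ⊤}
Applying B3's transfer function to that IN value gives OUT[B3] (row B3 above).

Answer: {a: ⊤, b: +, c: ⊤, d: ⊤, e: ⊤, f: ⊤}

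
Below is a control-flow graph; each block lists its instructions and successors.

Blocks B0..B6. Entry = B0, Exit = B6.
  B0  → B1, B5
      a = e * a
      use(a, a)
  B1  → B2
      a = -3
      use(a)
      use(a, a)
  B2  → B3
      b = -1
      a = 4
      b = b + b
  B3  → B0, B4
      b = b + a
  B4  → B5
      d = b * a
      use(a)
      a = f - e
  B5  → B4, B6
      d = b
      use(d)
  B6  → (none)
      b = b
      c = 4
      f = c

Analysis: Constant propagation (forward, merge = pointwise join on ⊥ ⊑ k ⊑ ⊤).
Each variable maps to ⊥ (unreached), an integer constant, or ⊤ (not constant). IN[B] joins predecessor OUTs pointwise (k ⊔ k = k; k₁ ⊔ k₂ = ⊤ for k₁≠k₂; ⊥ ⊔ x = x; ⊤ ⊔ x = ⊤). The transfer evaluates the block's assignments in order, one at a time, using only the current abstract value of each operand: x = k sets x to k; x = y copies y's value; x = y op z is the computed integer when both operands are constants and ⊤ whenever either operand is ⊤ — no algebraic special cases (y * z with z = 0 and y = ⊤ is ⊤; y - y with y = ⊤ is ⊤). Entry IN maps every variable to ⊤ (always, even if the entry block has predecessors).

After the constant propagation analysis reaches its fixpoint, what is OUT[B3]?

Converged values:
  B0: | IN=(all ⊤) | OUT=(all ⊤)
  B1: | IN=(all ⊤) | OUT={a:-3; rest ⊤}
  B2: | IN={a:-3; rest ⊤} | OUT={a:4, b:-2; rest ⊤}
  B3: | IN={a:4, b:-2; rest ⊤} | OUT={a:4, b:2; rest ⊤}
  B4: | IN=(all ⊤) | OUT=(all ⊤)
  B5: | IN=(all ⊤) | OUT=(all ⊤)
  B6: | IN=(all ⊤) | OUT={c:4, f:4; rest ⊤}

Merge at B3: IN[B3] = OUT[B2] = {a: 4, b: -2, c: ⊤, d: ⊤, e: ⊤, f: ⊤}
Applying B3's transfer function to that IN value gives OUT[B3] (row B3 above).

Answer: {a: 4, b: 2, c: ⊤, d: ⊤, e: ⊤, f: ⊤}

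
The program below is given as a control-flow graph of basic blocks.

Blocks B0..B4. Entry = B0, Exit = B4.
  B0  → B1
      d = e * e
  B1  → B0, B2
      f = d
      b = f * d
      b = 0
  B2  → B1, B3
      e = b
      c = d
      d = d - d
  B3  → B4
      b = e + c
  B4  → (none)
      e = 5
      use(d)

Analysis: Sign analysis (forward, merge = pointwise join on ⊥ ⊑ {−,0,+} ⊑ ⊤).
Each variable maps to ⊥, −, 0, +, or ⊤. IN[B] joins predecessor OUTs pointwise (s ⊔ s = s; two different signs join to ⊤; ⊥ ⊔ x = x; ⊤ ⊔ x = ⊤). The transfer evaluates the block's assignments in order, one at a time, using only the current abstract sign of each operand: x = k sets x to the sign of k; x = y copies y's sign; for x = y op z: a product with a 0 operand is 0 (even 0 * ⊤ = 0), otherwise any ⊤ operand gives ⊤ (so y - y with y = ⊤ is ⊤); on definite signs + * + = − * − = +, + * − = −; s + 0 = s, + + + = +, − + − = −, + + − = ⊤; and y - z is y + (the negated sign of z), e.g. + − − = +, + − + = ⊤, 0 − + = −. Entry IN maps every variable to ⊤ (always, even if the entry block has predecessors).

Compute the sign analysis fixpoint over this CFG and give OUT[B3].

Answer: {a: ⊤, b: ⊤, c: ⊤, d: ⊤, e: 0, f: ⊤}

Working:
Converged values:
  B0: | IN=(all ⊤) | OUT=(all ⊤)
  B1: | IN=(all ⊤) | OUT={b:0; rest ⊤}
  B2: | IN={b:0; rest ⊤} | OUT={b:0, e:0; rest ⊤}
  B3: | IN={b:0, e:0; rest ⊤} | OUT={e:0; rest ⊤}
  B4: | IN={e:0; rest ⊤} | OUT={e:+; rest ⊤}

Merge at B3: IN[B3] = OUT[B2] = {a: ⊤, b: 0, c: ⊤, d: ⊤, e: 0, f: ⊤}
Applying B3's transfer function to that IN value gives OUT[B3] (row B3 above).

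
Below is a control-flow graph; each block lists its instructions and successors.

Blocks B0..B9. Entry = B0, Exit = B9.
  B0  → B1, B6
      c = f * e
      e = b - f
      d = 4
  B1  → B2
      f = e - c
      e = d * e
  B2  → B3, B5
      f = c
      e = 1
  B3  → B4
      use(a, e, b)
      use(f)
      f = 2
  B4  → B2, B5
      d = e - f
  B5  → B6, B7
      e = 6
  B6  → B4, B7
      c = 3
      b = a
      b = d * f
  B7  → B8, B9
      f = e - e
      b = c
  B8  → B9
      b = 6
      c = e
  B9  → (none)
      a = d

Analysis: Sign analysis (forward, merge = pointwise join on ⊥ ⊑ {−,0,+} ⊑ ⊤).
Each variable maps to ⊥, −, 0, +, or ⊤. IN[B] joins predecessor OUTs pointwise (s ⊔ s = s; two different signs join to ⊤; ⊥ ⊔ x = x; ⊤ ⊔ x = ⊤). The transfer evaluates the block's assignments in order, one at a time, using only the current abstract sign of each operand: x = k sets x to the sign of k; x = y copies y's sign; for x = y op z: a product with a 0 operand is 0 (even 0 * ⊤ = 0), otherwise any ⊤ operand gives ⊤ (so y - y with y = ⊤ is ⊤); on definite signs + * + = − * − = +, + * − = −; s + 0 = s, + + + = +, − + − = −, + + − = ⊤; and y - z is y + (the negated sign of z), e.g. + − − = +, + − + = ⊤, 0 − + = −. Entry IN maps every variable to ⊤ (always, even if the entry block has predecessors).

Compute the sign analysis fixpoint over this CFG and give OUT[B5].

Answer: {a: ⊤, b: ⊤, c: ⊤, d: ⊤, e: +, f: ⊤}

Derivation:
Converged values:
  B0: | IN=(all ⊤) | OUT={d:+; rest ⊤}
  B1: | IN={d:+; rest ⊤} | OUT={d:+; rest ⊤}
  B2: | IN=(all ⊤) | OUT={e:+; rest ⊤}
  B3: | IN={e:+; rest ⊤} | OUT={e:+, f:+; rest ⊤}
  B4: | IN=(all ⊤) | OUT=(all ⊤)
  B5: | IN=(all ⊤) | OUT={e:+; rest ⊤}
  B6: | IN=(all ⊤) | OUT={c:+; rest ⊤}
  B7: | IN=(all ⊤) | OUT=(all ⊤)
  B8: | IN=(all ⊤) | OUT={b:+; rest ⊤}
  B9: | IN=(all ⊤) | OUT=(all ⊤)

Merge at B5: IN[B5] = OUT[B2] ⊔ OUT[B4] = {a: ⊤, b: ⊤, c: ⊤, d: ⊤, e: ⊤, f: ⊤}
Applying B5's transfer function to that IN value gives OUT[B5] (row B5 above).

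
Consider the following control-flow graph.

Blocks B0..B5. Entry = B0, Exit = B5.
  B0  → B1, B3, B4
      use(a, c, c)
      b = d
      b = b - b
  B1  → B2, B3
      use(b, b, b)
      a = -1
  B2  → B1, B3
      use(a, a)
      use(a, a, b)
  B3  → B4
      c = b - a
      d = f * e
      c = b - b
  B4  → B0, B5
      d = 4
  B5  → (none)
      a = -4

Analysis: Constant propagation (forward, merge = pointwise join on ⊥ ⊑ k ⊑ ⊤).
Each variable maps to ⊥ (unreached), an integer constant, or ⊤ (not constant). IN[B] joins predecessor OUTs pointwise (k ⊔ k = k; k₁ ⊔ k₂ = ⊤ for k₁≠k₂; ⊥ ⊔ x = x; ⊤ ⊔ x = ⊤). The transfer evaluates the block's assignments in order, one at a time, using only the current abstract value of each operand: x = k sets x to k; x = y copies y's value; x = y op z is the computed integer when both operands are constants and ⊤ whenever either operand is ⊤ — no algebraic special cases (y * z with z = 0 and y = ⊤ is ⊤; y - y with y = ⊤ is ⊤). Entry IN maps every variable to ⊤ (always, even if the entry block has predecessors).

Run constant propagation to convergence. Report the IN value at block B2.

Answer: {a: -1, b: ⊤, c: ⊤, d: ⊤, e: ⊤, f: ⊤}

Derivation:
Converged values:
  B0:   IN=(all ⊤)   OUT=(all ⊤)
  B1:   IN=(all ⊤)   OUT={a:-1; rest ⊤}
  B2:   IN={a:-1; rest ⊤}   OUT={a:-1; rest ⊤}
  B3:   IN=(all ⊤)   OUT=(all ⊤)
  B4:   IN=(all ⊤)   OUT={d:4; rest ⊤}
  B5:   IN={d:4; rest ⊤}   OUT={a:-4, d:4; rest ⊤}

Merge at B2: IN[B2] = OUT[B1] = {a: -1, b: ⊤, c: ⊤, d: ⊤, e: ⊤, f: ⊤}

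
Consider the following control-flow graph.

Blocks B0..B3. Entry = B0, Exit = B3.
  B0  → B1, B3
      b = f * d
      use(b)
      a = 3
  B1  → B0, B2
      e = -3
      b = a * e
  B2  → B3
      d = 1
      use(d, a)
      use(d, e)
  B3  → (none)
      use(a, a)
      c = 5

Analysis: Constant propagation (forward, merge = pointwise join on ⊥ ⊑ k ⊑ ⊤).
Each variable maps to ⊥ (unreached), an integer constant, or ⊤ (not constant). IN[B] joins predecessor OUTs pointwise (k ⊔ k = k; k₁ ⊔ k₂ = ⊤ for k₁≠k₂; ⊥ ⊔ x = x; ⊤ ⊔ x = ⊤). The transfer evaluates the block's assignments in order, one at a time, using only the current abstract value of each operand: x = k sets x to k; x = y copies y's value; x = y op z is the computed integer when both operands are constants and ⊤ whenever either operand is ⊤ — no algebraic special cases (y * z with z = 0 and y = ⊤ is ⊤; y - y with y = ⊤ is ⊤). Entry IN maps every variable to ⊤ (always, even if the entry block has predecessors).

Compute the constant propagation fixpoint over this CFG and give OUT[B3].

Answer: {a: 3, b: ⊤, c: 5, d: ⊤, e: ⊤, f: ⊤}

Working:
Converged values:
  B0:   IN=(all ⊤)   OUT={a:3; rest ⊤}
  B1:   IN={a:3; rest ⊤}   OUT={a:3, b:-9, e:-3; rest ⊤}
  B2:   IN={a:3, b:-9, e:-3; rest ⊤}   OUT={a:3, b:-9, d:1, e:-3; rest ⊤}
  B3:   IN={a:3; rest ⊤}   OUT={a:3, c:5; rest ⊤}

Merge at B3: IN[B3] = OUT[B0] ⊔ OUT[B2] = {a: 3, b: ⊤, c: ⊤, d: ⊤, e: ⊤, f: ⊤}
Applying B3's transfer function to that IN value gives OUT[B3] (row B3 above).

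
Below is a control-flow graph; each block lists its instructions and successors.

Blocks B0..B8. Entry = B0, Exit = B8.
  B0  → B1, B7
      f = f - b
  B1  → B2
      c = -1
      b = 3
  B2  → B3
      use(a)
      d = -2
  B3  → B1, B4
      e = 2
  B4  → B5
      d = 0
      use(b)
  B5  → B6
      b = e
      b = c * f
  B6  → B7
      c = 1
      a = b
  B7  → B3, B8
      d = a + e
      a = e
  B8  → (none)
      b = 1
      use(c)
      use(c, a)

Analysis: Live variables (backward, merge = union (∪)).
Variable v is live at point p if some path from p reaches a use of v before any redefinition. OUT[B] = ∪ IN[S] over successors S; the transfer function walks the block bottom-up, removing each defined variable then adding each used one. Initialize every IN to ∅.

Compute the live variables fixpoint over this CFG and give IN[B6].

Answer: {b, e, f}

Trace:
Fixpoint table:
  B0:  IN={a, b, c, e, f}  OUT={a, b, c, e, f}
  B1:  IN={a, f}  OUT={a, b, c, f}
  B2:  IN={a, b, c, f}  OUT={a, b, c, f}
  B3:  IN={a, b, c, f}  OUT={a, b, c, e, f}
  B4:  IN={b, c, e, f}  OUT={c, e, f}
  B5:  IN={c, e, f}  OUT={b, e, f}
  B6:  IN={b, e, f}  OUT={a, b, c, e, f}
  B7:  IN={a, b, c, e, f}  OUT={a, b, c, f}
  B8:  IN={a, c}  OUT={}

Merge at B6: OUT[B6] = IN[B7] = {a, b, c, e, f}
Applying B6's transfer function to that OUT value gives IN[B6] (row B6 above).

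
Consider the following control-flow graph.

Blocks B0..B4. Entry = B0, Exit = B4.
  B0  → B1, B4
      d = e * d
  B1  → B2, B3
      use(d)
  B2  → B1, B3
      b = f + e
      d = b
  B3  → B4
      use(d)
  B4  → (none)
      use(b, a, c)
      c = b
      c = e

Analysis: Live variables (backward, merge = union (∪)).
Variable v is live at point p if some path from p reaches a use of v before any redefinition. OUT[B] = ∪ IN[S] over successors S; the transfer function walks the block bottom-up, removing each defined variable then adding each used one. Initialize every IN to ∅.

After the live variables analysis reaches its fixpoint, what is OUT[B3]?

Answer: {a, b, c, e}

Working:
Converged values:
  B0: | IN={a, b, c, d, e, f} | OUT={a, b, c, d, e, f}
  B1: | IN={a, b, c, d, e, f} | OUT={a, b, c, d, e, f}
  B2: | IN={a, c, e, f} | OUT={a, b, c, d, e, f}
  B3: | IN={a, b, c, d, e} | OUT={a, b, c, e}
  B4: | IN={a, b, c, e} | OUT={}

Merge at B3: OUT[B3] = IN[B4] = {a, b, c, e}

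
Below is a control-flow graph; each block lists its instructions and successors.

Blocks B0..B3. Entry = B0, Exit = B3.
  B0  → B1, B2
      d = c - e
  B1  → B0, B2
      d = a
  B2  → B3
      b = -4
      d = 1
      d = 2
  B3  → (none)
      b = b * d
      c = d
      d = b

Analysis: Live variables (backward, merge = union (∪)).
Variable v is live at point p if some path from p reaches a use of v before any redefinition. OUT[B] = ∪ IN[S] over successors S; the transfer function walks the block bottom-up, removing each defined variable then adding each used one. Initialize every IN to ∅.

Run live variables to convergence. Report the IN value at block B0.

Answer: {a, c, e}

Trace:
Per-block solution:
  B0: | IN={a, c, e} | OUT={a, c, e}
  B1: | IN={a, c, e} | OUT={a, c, e}
  B2: | IN={} | OUT={b, d}
  B3: | IN={b, d} | OUT={}

Merge at B0: OUT[B0] = IN[B1] ⊔ IN[B2] = {a, c, e}
Applying B0's transfer function to that OUT value gives IN[B0] (row B0 above).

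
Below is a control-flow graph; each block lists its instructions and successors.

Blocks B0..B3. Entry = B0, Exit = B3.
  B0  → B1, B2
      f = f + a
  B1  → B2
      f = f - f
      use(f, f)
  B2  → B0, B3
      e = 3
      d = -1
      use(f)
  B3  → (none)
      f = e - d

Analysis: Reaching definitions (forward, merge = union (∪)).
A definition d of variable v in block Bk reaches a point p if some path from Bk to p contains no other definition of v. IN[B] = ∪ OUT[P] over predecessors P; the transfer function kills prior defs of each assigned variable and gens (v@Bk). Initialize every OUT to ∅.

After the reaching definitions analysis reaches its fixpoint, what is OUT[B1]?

Per-block solution:
  B0:  IN={d@B2, e@B2, f@B0, f@B1}  OUT={d@B2, e@B2, f@B0}
  B1:  IN={d@B2, e@B2, f@B0}  OUT={d@B2, e@B2, f@B1}
  B2:  IN={d@B2, e@B2, f@B0, f@B1}  OUT={d@B2, e@B2, f@B0, f@B1}
  B3:  IN={d@B2, e@B2, f@B0, f@B1}  OUT={d@B2, e@B2, f@B3}

Merge at B1: IN[B1] = OUT[B0] = {d@B2, e@B2, f@B0}
Applying B1's transfer function to that IN value gives OUT[B1] (row B1 above).

Answer: {d@B2, e@B2, f@B1}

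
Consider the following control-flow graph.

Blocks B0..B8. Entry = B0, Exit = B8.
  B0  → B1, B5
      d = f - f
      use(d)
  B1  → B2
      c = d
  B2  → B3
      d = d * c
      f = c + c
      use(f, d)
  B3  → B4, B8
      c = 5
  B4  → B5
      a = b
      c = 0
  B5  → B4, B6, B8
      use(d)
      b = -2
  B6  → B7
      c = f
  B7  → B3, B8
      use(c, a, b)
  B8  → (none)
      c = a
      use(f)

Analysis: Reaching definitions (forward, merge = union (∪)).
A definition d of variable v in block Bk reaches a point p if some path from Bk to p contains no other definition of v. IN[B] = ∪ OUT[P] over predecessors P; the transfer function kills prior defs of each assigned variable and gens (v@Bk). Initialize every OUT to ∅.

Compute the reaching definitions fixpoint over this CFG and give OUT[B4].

Answer: {a@B4, b@B5, c@B4, d@B0, d@B2, f@B2}

Trace:
Converged values:
  B0: | IN={} | OUT={d@B0}
  B1: | IN={d@B0} | OUT={c@B1, d@B0}
  B2: | IN={c@B1, d@B0} | OUT={c@B1, d@B2, f@B2}
  B3: | IN={a@B4, b@B5, c@B1, c@B6, d@B0, d@B2, f@B2} | OUT={a@B4, b@B5, c@B3, d@B0, d@B2, f@B2}
  B4: | IN={a@B4, b@B5, c@B3, c@B4, d@B0, d@B2, f@B2} | OUT={a@B4, b@B5, c@B4, d@B0, d@B2, f@B2}
  B5: | IN={a@B4, b@B5, c@B4, d@B0, d@B2, f@B2} | OUT={a@B4, b@B5, c@B4, d@B0, d@B2, f@B2}
  B6: | IN={a@B4, b@B5, c@B4, d@B0, d@B2, f@B2} | OUT={a@B4, b@B5, c@B6, d@B0, d@B2, f@B2}
  B7: | IN={a@B4, b@B5, c@B6, d@B0, d@B2, f@B2} | OUT={a@B4, b@B5, c@B6, d@B0, d@B2, f@B2}
  B8: | IN={a@B4, b@B5, c@B3, c@B4, c@B6, d@B0, d@B2, f@B2} | OUT={a@B4, b@B5, c@B8, d@B0, d@B2, f@B2}

Merge at B4: IN[B4] = OUT[B3] ⊔ OUT[B5] = {a@B4, b@B5, c@B3, c@B4, d@B0, d@B2, f@B2}
Applying B4's transfer function to that IN value gives OUT[B4] (row B4 above).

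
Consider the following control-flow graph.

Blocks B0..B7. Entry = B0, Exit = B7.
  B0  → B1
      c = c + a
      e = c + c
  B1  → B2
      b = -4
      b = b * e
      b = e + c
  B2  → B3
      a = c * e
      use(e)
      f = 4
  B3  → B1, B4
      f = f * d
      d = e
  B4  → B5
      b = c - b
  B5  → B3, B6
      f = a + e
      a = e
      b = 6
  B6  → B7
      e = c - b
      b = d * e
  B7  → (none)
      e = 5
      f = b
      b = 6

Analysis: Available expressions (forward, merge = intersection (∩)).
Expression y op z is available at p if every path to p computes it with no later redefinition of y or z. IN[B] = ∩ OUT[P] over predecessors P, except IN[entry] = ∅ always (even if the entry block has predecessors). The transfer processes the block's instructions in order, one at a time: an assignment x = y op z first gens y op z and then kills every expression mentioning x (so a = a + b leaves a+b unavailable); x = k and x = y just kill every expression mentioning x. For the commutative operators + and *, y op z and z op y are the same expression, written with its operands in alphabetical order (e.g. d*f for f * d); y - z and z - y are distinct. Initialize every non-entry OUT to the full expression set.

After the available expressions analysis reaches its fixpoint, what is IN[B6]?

Fixpoint table:
  B0:  IN={}  OUT={c+c}
  B1:  IN={c+c}  OUT={c+c, c+e}
  B2:  IN={c+c, c+e}  OUT={c*e, c+c, c+e}
  B3:  IN={c*e, c+c, c+e}  OUT={c*e, c+c, c+e}
  B4:  IN={c*e, c+c, c+e}  OUT={c*e, c+c, c+e}
  B5:  IN={c*e, c+c, c+e}  OUT={c*e, c+c, c+e}
  B6:  IN={c*e, c+c, c+e}  OUT={c+c, d*e}
  B7:  IN={c+c, d*e}  OUT={c+c}

Merge at B6: IN[B6] = OUT[B5] = {c*e, c+c, c+e}

Answer: {c*e, c+c, c+e}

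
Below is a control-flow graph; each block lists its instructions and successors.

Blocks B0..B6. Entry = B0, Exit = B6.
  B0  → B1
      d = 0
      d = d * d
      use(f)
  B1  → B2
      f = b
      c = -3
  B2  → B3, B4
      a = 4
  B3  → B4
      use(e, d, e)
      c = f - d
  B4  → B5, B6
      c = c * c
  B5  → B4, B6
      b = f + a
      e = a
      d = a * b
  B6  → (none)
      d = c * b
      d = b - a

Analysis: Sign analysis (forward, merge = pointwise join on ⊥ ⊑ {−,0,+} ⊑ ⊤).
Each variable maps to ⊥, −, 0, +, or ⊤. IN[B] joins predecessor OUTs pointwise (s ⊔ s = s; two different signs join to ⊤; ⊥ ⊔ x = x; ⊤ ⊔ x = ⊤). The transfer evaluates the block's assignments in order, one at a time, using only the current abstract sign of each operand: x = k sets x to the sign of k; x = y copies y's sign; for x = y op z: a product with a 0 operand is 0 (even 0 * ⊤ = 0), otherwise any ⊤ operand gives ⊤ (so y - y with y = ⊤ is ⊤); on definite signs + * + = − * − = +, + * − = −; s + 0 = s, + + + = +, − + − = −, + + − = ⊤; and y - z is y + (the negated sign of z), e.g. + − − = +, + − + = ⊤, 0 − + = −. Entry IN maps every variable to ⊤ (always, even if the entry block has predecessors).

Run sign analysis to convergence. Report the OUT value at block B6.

Per-block solution:
  B0:  IN=(all ⊤)  OUT={d:0; rest ⊤}
  B1:  IN={d:0; rest ⊤}  OUT={c:-, d:0; rest ⊤}
  B2:  IN={c:-, d:0; rest ⊤}  OUT={a:+, c:-, d:0; rest ⊤}
  B3:  IN={a:+, c:-, d:0; rest ⊤}  OUT={a:+, d:0; rest ⊤}
  B4:  IN={a:+; rest ⊤}  OUT={a:+; rest ⊤}
  B5:  IN={a:+; rest ⊤}  OUT={a:+, e:+; rest ⊤}
  B6:  IN={a:+; rest ⊤}  OUT={a:+; rest ⊤}

Merge at B6: IN[B6] = OUT[B4] ⊔ OUT[B5] = {a: +, b: ⊤, c: ⊤, d: ⊤, e: ⊤, f: ⊤}
Applying B6's transfer function to that IN value gives OUT[B6] (row B6 above).

Answer: {a: +, b: ⊤, c: ⊤, d: ⊤, e: ⊤, f: ⊤}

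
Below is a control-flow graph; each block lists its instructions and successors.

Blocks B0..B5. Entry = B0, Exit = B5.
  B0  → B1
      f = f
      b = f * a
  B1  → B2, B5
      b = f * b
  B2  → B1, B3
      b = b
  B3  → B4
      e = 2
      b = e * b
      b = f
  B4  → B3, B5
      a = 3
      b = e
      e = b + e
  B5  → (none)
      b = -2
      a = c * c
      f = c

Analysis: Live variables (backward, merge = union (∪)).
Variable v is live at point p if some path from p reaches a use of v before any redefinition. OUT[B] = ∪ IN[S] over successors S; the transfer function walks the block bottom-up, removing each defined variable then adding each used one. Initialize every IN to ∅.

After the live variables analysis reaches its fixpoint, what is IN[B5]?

Per-block solution:
  B0:   IN={a, c, f}   OUT={b, c, f}
  B1:   IN={b, c, f}   OUT={b, c, f}
  B2:   IN={b, c, f}   OUT={b, c, f}
  B3:   IN={b, c, f}   OUT={c, e, f}
  B4:   IN={c, e, f}   OUT={b, c, f}
  B5:   IN={c}   OUT={}

B5 is the boundary node: OUT[B5] = {}
Applying B5's transfer function to that OUT value gives IN[B5] (row B5 above).

Answer: {c}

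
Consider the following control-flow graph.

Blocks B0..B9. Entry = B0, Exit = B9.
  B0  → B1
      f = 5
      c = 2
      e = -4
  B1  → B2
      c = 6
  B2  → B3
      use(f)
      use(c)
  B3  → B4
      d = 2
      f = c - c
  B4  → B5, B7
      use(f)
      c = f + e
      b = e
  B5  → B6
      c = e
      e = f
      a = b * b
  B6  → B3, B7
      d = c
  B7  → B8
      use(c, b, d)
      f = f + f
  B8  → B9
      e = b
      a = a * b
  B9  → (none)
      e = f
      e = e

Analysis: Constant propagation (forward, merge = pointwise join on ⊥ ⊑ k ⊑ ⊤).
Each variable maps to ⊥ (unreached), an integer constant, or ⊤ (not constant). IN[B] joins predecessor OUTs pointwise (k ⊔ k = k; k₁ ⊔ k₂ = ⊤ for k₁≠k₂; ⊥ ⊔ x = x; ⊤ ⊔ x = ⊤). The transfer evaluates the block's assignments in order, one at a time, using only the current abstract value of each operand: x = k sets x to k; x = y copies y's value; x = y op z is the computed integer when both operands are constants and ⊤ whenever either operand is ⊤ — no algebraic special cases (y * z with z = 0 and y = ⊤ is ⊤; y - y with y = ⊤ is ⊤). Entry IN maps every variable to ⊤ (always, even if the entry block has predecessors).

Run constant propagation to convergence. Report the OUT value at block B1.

Converged values:
  B0:  IN=(all ⊤)  OUT={c:2, e:-4, f:5; rest ⊤}
  B1:  IN={c:2, e:-4, f:5; rest ⊤}  OUT={c:6, e:-4, f:5; rest ⊤}
  B2:  IN={c:6, e:-4, f:5; rest ⊤}  OUT={c:6, e:-4, f:5; rest ⊤}
  B3:  IN=(all ⊤)  OUT={d:2; rest ⊤}
  B4:  IN={d:2; rest ⊤}  OUT={d:2; rest ⊤}
  B5:  IN={d:2; rest ⊤}  OUT={d:2; rest ⊤}
  B6:  IN={d:2; rest ⊤}  OUT=(all ⊤)
  B7:  IN=(all ⊤)  OUT=(all ⊤)
  B8:  IN=(all ⊤)  OUT=(all ⊤)
  B9:  IN=(all ⊤)  OUT=(all ⊤)

Merge at B1: IN[B1] = OUT[B0] = {a: ⊤, b: ⊤, c: 2, d: ⊤, e: -4, f: 5}
Applying B1's transfer function to that IN value gives OUT[B1] (row B1 above).

Answer: {a: ⊤, b: ⊤, c: 6, d: ⊤, e: -4, f: 5}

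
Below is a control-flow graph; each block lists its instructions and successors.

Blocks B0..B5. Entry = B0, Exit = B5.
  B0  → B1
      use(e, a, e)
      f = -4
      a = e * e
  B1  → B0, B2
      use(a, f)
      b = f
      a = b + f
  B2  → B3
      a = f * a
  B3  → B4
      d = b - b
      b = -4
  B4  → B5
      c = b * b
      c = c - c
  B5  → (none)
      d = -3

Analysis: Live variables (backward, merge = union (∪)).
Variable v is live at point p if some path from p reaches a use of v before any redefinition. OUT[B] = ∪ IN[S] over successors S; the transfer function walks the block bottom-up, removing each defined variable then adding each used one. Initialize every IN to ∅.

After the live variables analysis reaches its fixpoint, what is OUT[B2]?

Answer: {b}

Trace:
Per-block solution:
  B0: | IN={a, e} | OUT={a, e, f}
  B1: | IN={a, e, f} | OUT={a, b, e, f}
  B2: | IN={a, b, f} | OUT={b}
  B3: | IN={b} | OUT={b}
  B4: | IN={b} | OUT={}
  B5: | IN={} | OUT={}

Merge at B2: OUT[B2] = IN[B3] = {b}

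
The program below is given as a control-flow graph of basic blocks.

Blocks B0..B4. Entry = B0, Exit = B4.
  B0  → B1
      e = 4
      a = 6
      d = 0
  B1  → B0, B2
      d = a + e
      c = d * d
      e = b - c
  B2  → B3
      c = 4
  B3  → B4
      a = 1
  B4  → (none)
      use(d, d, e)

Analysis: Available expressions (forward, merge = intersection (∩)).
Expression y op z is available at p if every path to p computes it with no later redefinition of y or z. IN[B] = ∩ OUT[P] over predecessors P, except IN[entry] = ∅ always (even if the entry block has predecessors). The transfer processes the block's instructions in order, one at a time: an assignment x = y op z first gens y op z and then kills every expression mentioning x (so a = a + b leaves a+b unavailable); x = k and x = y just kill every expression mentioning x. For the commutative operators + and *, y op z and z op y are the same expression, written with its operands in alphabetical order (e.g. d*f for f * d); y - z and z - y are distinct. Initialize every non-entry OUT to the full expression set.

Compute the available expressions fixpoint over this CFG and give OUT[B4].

Answer: {d*d}

Trace:
Converged values:
  B0:  IN={}  OUT={}
  B1:  IN={}  OUT={b-c, d*d}
  B2:  IN={b-c, d*d}  OUT={d*d}
  B3:  IN={d*d}  OUT={d*d}
  B4:  IN={d*d}  OUT={d*d}

Merge at B4: IN[B4] = OUT[B3] = {d*d}
Applying B4's transfer function to that IN value gives OUT[B4] (row B4 above).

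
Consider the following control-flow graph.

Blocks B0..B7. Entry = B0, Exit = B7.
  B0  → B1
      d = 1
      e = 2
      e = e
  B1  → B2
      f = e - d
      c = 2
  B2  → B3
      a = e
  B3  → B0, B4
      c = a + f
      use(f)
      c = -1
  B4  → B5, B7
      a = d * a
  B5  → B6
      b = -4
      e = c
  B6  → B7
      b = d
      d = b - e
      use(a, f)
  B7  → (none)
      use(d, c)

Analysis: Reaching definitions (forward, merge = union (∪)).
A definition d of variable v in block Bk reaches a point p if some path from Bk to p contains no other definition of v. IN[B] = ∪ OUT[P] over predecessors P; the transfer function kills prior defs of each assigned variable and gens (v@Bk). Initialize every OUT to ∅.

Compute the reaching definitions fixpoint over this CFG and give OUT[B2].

Per-block solution:
  B0:   IN={a@B2, c@B3, d@B0, e@B0, f@B1}   OUT={a@B2, c@B3, d@B0, e@B0, f@B1}
  B1:   IN={a@B2, c@B3, d@B0, e@B0, f@B1}   OUT={a@B2, c@B1, d@B0, e@B0, f@B1}
  B2:   IN={a@B2, c@B1, d@B0, e@B0, f@B1}   OUT={a@B2, c@B1, d@B0, e@B0, f@B1}
  B3:   IN={a@B2, c@B1, d@B0, e@B0, f@B1}   OUT={a@B2, c@B3, d@B0, e@B0, f@B1}
  B4:   IN={a@B2, c@B3, d@B0, e@B0, f@B1}   OUT={a@B4, c@B3, d@B0, e@B0, f@B1}
  B5:   IN={a@B4, c@B3, d@B0, e@B0, f@B1}   OUT={a@B4, b@B5, c@B3, d@B0, e@B5, f@B1}
  B6:   IN={a@B4, b@B5, c@B3, d@B0, e@B5, f@B1}   OUT={a@B4, b@B6, c@B3, d@B6, e@B5, f@B1}
  B7:   IN={a@B4, b@B6, c@B3, d@B0, d@B6, e@B0, e@B5, f@B1}   OUT={a@B4, b@B6, c@B3, d@B0, d@B6, e@B0, e@B5, f@B1}

Merge at B2: IN[B2] = OUT[B1] = {a@B2, c@B1, d@B0, e@B0, f@B1}
Applying B2's transfer function to that IN value gives OUT[B2] (row B2 above).

Answer: {a@B2, c@B1, d@B0, e@B0, f@B1}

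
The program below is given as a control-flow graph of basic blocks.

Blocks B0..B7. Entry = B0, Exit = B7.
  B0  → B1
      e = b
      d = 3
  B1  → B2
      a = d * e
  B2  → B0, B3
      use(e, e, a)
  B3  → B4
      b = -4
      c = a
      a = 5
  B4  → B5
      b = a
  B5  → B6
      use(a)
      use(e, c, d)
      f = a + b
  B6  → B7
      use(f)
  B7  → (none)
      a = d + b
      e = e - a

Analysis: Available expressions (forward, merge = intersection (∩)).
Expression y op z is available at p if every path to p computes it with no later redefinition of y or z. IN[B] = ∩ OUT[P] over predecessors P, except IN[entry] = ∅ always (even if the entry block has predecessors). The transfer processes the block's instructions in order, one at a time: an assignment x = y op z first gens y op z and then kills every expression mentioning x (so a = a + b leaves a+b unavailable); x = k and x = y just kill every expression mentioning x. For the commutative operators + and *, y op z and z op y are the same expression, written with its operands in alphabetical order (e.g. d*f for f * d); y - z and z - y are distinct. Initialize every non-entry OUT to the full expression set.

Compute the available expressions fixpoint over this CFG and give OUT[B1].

Converged values:
  B0:  IN={}  OUT={}
  B1:  IN={}  OUT={d*e}
  B2:  IN={d*e}  OUT={d*e}
  B3:  IN={d*e}  OUT={d*e}
  B4:  IN={d*e}  OUT={d*e}
  B5:  IN={d*e}  OUT={a+b, d*e}
  B6:  IN={a+b, d*e}  OUT={a+b, d*e}
  B7:  IN={a+b, d*e}  OUT={b+d}

Merge at B1: IN[B1] = OUT[B0] = {}
Applying B1's transfer function to that IN value gives OUT[B1] (row B1 above).

Answer: {d*e}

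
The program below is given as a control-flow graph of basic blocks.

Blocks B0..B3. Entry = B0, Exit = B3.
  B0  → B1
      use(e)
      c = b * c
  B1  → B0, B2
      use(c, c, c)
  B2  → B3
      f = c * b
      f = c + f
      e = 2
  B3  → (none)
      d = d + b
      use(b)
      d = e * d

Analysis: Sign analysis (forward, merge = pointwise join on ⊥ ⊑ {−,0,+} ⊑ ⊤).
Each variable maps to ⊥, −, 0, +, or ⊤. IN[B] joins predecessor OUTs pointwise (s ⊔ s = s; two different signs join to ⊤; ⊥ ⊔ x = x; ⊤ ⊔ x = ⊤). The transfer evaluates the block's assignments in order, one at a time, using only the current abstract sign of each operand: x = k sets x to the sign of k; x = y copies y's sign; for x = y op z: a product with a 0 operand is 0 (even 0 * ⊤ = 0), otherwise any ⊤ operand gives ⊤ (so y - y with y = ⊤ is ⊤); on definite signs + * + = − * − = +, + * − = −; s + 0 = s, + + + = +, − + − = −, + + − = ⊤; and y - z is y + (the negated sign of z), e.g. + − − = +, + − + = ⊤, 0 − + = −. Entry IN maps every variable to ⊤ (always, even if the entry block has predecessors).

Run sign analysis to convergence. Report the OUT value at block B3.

Converged values:
  B0:   IN=(all ⊤)   OUT=(all ⊤)
  B1:   IN=(all ⊤)   OUT=(all ⊤)
  B2:   IN=(all ⊤)   OUT={e:+; rest ⊤}
  B3:   IN={e:+; rest ⊤}   OUT={e:+; rest ⊤}

Merge at B3: IN[B3] = OUT[B2] = {a: ⊤, b: ⊤, c: ⊤, d: ⊤, e: +, f: ⊤}
Applying B3's transfer function to that IN value gives OUT[B3] (row B3 above).

Answer: {a: ⊤, b: ⊤, c: ⊤, d: ⊤, e: +, f: ⊤}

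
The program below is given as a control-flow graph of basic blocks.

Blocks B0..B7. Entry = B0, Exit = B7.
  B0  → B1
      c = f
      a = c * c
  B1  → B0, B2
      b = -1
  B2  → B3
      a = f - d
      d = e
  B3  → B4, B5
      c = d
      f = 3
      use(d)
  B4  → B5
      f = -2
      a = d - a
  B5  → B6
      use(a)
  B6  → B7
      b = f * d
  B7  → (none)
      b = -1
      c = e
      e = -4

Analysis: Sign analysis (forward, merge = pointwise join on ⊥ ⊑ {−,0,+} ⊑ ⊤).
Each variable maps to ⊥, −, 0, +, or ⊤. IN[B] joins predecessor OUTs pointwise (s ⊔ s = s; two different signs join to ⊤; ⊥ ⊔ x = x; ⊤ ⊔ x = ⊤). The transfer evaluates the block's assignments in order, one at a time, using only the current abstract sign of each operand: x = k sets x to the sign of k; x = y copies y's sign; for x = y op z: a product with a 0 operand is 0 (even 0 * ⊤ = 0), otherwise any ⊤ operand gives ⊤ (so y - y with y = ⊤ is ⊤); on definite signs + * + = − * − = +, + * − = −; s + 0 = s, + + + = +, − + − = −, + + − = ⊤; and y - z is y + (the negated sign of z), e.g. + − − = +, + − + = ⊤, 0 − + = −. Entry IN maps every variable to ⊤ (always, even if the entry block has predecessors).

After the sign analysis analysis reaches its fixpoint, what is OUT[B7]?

Converged values:
  B0: | IN=(all ⊤) | OUT=(all ⊤)
  B1: | IN=(all ⊤) | OUT={b:-; rest ⊤}
  B2: | IN={b:-; rest ⊤} | OUT={b:-; rest ⊤}
  B3: | IN={b:-; rest ⊤} | OUT={b:-, f:+; rest ⊤}
  B4: | IN={b:-, f:+; rest ⊤} | OUT={b:-, f:-; rest ⊤}
  B5: | IN={b:-; rest ⊤} | OUT={b:-; rest ⊤}
  B6: | IN={b:-; rest ⊤} | OUT=(all ⊤)
  B7: | IN=(all ⊤) | OUT={b:-, e:-; rest ⊤}

Merge at B7: IN[B7] = OUT[B6] = {a: ⊤, b: ⊤, c: ⊤, d: ⊤, e: ⊤, f: ⊤}
Applying B7's transfer function to that IN value gives OUT[B7] (row B7 above).

Answer: {a: ⊤, b: -, c: ⊤, d: ⊤, e: -, f: ⊤}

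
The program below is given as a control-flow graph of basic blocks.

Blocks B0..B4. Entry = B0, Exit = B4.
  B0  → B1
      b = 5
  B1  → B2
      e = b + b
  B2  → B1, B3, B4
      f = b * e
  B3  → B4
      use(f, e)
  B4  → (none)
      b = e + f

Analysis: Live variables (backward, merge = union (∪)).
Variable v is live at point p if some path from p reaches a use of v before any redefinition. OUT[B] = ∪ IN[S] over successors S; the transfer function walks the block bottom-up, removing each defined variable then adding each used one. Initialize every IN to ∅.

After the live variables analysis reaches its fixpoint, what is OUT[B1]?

Answer: {b, e}

Derivation:
Fixpoint table:
  B0:  IN={}  OUT={b}
  B1:  IN={b}  OUT={b, e}
  B2:  IN={b, e}  OUT={b, e, f}
  B3:  IN={e, f}  OUT={e, f}
  B4:  IN={e, f}  OUT={}

Merge at B1: OUT[B1] = IN[B2] = {b, e}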